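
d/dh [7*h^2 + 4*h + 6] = 14*h + 4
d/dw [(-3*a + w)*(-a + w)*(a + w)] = -a^2 - 6*a*w + 3*w^2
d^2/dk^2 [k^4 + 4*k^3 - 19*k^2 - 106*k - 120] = 12*k^2 + 24*k - 38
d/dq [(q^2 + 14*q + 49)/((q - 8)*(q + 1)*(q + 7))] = (-q^2 - 14*q + 41)/(q^4 - 14*q^3 + 33*q^2 + 112*q + 64)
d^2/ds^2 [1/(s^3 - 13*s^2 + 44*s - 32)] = 2*((13 - 3*s)*(s^3 - 13*s^2 + 44*s - 32) + (3*s^2 - 26*s + 44)^2)/(s^3 - 13*s^2 + 44*s - 32)^3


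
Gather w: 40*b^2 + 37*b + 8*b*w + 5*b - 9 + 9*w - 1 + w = 40*b^2 + 42*b + w*(8*b + 10) - 10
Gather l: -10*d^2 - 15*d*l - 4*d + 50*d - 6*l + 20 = -10*d^2 + 46*d + l*(-15*d - 6) + 20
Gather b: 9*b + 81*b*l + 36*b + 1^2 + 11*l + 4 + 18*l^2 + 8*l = b*(81*l + 45) + 18*l^2 + 19*l + 5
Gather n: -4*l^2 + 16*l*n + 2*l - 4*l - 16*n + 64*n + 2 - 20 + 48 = -4*l^2 - 2*l + n*(16*l + 48) + 30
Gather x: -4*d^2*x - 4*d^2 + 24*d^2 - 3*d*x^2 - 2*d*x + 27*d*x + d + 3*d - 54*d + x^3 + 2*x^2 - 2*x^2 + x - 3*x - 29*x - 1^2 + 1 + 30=20*d^2 - 3*d*x^2 - 50*d + x^3 + x*(-4*d^2 + 25*d - 31) + 30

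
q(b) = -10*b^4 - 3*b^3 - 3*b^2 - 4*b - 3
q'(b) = -40*b^3 - 9*b^2 - 6*b - 4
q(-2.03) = -151.96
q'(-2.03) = 305.71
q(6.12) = -14855.83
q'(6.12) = -9546.65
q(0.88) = -16.88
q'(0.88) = -43.51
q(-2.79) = -555.96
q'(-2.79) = 811.39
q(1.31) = -49.58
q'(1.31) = -117.23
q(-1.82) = -97.29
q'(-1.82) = 218.25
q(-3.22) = -996.10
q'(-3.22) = 1257.45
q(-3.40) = -1242.50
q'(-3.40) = 1484.52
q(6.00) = -13743.00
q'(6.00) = -9004.00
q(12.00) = -213027.00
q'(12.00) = -70492.00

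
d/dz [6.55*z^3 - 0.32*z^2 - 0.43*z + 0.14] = 19.65*z^2 - 0.64*z - 0.43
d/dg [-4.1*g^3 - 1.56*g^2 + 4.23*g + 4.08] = -12.3*g^2 - 3.12*g + 4.23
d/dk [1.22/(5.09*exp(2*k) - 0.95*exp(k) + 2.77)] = (1.159 - 12.4196*exp(k))*exp(k)/(5.09*exp(2*k) - 0.95*exp(k) + 2.77)^2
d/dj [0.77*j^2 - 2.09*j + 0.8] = 1.54*j - 2.09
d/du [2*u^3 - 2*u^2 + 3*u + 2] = 6*u^2 - 4*u + 3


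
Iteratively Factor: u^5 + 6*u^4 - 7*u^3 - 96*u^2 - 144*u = (u + 3)*(u^4 + 3*u^3 - 16*u^2 - 48*u) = (u + 3)*(u + 4)*(u^3 - u^2 - 12*u) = u*(u + 3)*(u + 4)*(u^2 - u - 12) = u*(u + 3)^2*(u + 4)*(u - 4)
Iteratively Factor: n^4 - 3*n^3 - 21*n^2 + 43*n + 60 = (n - 3)*(n^3 - 21*n - 20) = (n - 3)*(n + 4)*(n^2 - 4*n - 5) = (n - 5)*(n - 3)*(n + 4)*(n + 1)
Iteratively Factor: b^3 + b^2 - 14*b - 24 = (b - 4)*(b^2 + 5*b + 6) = (b - 4)*(b + 2)*(b + 3)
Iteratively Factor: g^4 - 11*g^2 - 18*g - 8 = (g - 4)*(g^3 + 4*g^2 + 5*g + 2) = (g - 4)*(g + 2)*(g^2 + 2*g + 1) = (g - 4)*(g + 1)*(g + 2)*(g + 1)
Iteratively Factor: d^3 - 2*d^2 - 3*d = (d)*(d^2 - 2*d - 3) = d*(d + 1)*(d - 3)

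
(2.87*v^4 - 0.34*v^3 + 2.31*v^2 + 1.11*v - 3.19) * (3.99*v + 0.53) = 11.4513*v^5 + 0.1645*v^4 + 9.0367*v^3 + 5.6532*v^2 - 12.1398*v - 1.6907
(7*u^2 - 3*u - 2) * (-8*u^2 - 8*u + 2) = -56*u^4 - 32*u^3 + 54*u^2 + 10*u - 4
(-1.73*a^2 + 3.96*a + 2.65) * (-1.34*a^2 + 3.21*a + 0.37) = 2.3182*a^4 - 10.8597*a^3 + 8.5205*a^2 + 9.9717*a + 0.9805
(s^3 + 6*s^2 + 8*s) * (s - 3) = s^4 + 3*s^3 - 10*s^2 - 24*s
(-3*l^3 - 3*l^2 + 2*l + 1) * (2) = -6*l^3 - 6*l^2 + 4*l + 2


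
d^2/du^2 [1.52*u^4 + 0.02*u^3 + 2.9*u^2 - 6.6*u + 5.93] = 18.24*u^2 + 0.12*u + 5.8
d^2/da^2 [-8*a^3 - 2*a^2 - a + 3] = -48*a - 4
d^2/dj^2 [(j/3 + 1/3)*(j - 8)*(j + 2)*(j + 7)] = 4*j^2 + 4*j - 38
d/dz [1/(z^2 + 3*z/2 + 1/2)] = 2*(-4*z - 3)/(2*z^2 + 3*z + 1)^2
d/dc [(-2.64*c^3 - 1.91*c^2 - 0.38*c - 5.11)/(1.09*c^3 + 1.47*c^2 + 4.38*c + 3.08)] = (-1.7989*c^4 - 22.298*c^3 - 15.4911*c^2 + 3.2578*c + 21.2114)/(1.1881*c^6 + 3.2046*c^5 + 11.7093*c^4 + 19.5916*c^3 + 28.2396*c^2 + 26.9808*c + 9.4864)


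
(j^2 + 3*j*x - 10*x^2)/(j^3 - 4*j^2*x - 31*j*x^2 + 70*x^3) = 1/(j - 7*x)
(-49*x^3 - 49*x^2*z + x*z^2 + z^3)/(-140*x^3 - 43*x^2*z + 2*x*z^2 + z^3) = (7*x^2 + 8*x*z + z^2)/(20*x^2 + 9*x*z + z^2)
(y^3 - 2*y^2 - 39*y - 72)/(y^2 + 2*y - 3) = (y^2 - 5*y - 24)/(y - 1)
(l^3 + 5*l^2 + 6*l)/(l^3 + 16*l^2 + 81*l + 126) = l*(l + 2)/(l^2 + 13*l + 42)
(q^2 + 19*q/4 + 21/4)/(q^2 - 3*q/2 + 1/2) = (4*q^2 + 19*q + 21)/(2*(2*q^2 - 3*q + 1))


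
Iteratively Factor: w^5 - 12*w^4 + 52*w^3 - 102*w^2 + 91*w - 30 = (w - 1)*(w^4 - 11*w^3 + 41*w^2 - 61*w + 30) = (w - 2)*(w - 1)*(w^3 - 9*w^2 + 23*w - 15) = (w - 2)*(w - 1)^2*(w^2 - 8*w + 15) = (w - 3)*(w - 2)*(w - 1)^2*(w - 5)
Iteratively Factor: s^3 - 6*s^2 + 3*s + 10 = (s - 5)*(s^2 - s - 2) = (s - 5)*(s - 2)*(s + 1)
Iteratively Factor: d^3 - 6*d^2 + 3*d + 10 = (d - 2)*(d^2 - 4*d - 5) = (d - 5)*(d - 2)*(d + 1)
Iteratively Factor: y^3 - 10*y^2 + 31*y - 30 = (y - 5)*(y^2 - 5*y + 6) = (y - 5)*(y - 3)*(y - 2)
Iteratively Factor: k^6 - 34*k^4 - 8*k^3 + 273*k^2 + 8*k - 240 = (k + 1)*(k^5 - k^4 - 33*k^3 + 25*k^2 + 248*k - 240) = (k - 3)*(k + 1)*(k^4 + 2*k^3 - 27*k^2 - 56*k + 80) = (k - 3)*(k + 1)*(k + 4)*(k^3 - 2*k^2 - 19*k + 20) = (k - 3)*(k - 1)*(k + 1)*(k + 4)*(k^2 - k - 20) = (k - 5)*(k - 3)*(k - 1)*(k + 1)*(k + 4)*(k + 4)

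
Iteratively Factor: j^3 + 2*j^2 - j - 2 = (j + 2)*(j^2 - 1) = (j + 1)*(j + 2)*(j - 1)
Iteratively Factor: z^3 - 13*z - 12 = (z + 1)*(z^2 - z - 12) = (z - 4)*(z + 1)*(z + 3)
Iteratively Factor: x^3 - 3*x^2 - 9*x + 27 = (x + 3)*(x^2 - 6*x + 9) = (x - 3)*(x + 3)*(x - 3)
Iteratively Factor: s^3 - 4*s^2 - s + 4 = (s - 1)*(s^2 - 3*s - 4) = (s - 1)*(s + 1)*(s - 4)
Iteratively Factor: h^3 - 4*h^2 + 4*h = (h)*(h^2 - 4*h + 4) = h*(h - 2)*(h - 2)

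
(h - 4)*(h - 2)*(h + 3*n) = h^3 + 3*h^2*n - 6*h^2 - 18*h*n + 8*h + 24*n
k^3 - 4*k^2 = k^2*(k - 4)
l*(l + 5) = l^2 + 5*l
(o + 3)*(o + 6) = o^2 + 9*o + 18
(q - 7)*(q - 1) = q^2 - 8*q + 7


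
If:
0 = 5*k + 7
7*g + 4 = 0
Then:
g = -4/7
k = -7/5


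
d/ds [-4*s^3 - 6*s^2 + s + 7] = -12*s^2 - 12*s + 1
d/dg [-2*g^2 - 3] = -4*g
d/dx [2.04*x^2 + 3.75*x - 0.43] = 4.08*x + 3.75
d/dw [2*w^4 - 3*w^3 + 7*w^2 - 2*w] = 8*w^3 - 9*w^2 + 14*w - 2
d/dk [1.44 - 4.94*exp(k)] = -4.94*exp(k)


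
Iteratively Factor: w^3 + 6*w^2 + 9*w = (w + 3)*(w^2 + 3*w) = (w + 3)^2*(w)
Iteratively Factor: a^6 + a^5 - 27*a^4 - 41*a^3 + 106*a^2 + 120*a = (a + 3)*(a^5 - 2*a^4 - 21*a^3 + 22*a^2 + 40*a) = a*(a + 3)*(a^4 - 2*a^3 - 21*a^2 + 22*a + 40) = a*(a + 1)*(a + 3)*(a^3 - 3*a^2 - 18*a + 40) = a*(a - 5)*(a + 1)*(a + 3)*(a^2 + 2*a - 8) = a*(a - 5)*(a + 1)*(a + 3)*(a + 4)*(a - 2)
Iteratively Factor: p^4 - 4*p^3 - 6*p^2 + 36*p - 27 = (p - 3)*(p^3 - p^2 - 9*p + 9) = (p - 3)^2*(p^2 + 2*p - 3) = (p - 3)^2*(p - 1)*(p + 3)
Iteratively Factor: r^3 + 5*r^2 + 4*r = (r)*(r^2 + 5*r + 4) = r*(r + 1)*(r + 4)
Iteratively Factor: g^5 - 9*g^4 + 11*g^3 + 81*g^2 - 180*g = (g + 3)*(g^4 - 12*g^3 + 47*g^2 - 60*g) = (g - 5)*(g + 3)*(g^3 - 7*g^2 + 12*g) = g*(g - 5)*(g + 3)*(g^2 - 7*g + 12) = g*(g - 5)*(g - 4)*(g + 3)*(g - 3)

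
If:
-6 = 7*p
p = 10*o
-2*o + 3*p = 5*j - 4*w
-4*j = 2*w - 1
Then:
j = -2/65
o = -3/35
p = -6/7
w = 73/130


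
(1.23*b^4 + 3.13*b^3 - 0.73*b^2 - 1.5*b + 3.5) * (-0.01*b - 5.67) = -0.0123*b^5 - 7.0054*b^4 - 17.7398*b^3 + 4.1541*b^2 + 8.47*b - 19.845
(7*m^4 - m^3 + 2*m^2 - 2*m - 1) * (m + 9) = 7*m^5 + 62*m^4 - 7*m^3 + 16*m^2 - 19*m - 9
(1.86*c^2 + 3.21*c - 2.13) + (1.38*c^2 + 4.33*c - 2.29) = 3.24*c^2 + 7.54*c - 4.42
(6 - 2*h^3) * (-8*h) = 16*h^4 - 48*h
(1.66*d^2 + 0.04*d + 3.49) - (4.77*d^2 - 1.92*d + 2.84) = -3.11*d^2 + 1.96*d + 0.65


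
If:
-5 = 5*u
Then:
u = -1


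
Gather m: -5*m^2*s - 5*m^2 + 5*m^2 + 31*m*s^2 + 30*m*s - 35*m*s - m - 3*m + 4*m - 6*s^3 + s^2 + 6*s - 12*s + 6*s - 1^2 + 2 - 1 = -5*m^2*s + m*(31*s^2 - 5*s) - 6*s^3 + s^2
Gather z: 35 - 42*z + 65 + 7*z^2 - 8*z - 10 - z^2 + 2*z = 6*z^2 - 48*z + 90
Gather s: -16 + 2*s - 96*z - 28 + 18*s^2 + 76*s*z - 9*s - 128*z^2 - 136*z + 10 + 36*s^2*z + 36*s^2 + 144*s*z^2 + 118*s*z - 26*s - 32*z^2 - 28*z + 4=s^2*(36*z + 54) + s*(144*z^2 + 194*z - 33) - 160*z^2 - 260*z - 30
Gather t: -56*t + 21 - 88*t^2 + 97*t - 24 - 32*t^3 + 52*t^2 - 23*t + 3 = -32*t^3 - 36*t^2 + 18*t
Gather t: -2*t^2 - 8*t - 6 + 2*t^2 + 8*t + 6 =0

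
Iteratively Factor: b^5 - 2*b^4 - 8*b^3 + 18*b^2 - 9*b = (b - 3)*(b^4 + b^3 - 5*b^2 + 3*b) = (b - 3)*(b + 3)*(b^3 - 2*b^2 + b) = (b - 3)*(b - 1)*(b + 3)*(b^2 - b) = b*(b - 3)*(b - 1)*(b + 3)*(b - 1)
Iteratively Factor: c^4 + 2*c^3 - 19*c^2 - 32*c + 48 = (c + 3)*(c^3 - c^2 - 16*c + 16) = (c - 4)*(c + 3)*(c^2 + 3*c - 4) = (c - 4)*(c + 3)*(c + 4)*(c - 1)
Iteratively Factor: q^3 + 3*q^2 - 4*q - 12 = (q + 2)*(q^2 + q - 6) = (q + 2)*(q + 3)*(q - 2)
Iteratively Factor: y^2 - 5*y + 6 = (y - 3)*(y - 2)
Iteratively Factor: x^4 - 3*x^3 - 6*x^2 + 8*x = (x - 1)*(x^3 - 2*x^2 - 8*x) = (x - 4)*(x - 1)*(x^2 + 2*x) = (x - 4)*(x - 1)*(x + 2)*(x)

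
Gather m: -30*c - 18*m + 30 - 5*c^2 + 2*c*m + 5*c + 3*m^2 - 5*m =-5*c^2 - 25*c + 3*m^2 + m*(2*c - 23) + 30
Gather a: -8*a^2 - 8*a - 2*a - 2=-8*a^2 - 10*a - 2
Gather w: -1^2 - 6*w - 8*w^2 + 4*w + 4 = -8*w^2 - 2*w + 3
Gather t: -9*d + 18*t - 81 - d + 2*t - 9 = -10*d + 20*t - 90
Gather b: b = b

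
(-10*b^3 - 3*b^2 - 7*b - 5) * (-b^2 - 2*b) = 10*b^5 + 23*b^4 + 13*b^3 + 19*b^2 + 10*b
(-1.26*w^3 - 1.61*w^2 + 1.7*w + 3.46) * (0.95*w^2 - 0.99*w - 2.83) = -1.197*w^5 - 0.2821*w^4 + 6.7747*w^3 + 6.1603*w^2 - 8.2364*w - 9.7918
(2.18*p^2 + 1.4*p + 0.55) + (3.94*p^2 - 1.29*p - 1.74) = 6.12*p^2 + 0.11*p - 1.19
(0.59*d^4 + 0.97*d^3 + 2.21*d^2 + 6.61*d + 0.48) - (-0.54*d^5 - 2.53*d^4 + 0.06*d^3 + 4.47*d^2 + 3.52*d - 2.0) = 0.54*d^5 + 3.12*d^4 + 0.91*d^3 - 2.26*d^2 + 3.09*d + 2.48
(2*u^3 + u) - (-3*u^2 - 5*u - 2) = 2*u^3 + 3*u^2 + 6*u + 2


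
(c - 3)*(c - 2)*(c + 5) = c^3 - 19*c + 30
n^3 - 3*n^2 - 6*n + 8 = (n - 4)*(n - 1)*(n + 2)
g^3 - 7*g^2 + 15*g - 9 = (g - 3)^2*(g - 1)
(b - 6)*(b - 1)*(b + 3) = b^3 - 4*b^2 - 15*b + 18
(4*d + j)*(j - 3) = 4*d*j - 12*d + j^2 - 3*j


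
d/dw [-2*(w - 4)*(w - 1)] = 10 - 4*w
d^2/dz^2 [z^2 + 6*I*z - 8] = 2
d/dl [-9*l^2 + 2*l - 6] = 2 - 18*l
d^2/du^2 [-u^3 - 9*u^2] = -6*u - 18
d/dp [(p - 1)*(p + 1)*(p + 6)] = 3*p^2 + 12*p - 1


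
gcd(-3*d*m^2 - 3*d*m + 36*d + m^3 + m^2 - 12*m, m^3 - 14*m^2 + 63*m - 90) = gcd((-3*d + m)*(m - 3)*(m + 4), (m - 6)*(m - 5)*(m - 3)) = m - 3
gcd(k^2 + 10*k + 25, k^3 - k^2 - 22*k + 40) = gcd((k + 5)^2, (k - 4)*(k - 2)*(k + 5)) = k + 5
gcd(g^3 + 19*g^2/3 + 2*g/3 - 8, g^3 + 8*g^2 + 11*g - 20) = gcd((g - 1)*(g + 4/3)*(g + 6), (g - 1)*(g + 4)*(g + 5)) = g - 1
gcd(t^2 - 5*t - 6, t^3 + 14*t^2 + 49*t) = 1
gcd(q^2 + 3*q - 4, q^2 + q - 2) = q - 1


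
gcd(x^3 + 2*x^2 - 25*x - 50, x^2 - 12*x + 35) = x - 5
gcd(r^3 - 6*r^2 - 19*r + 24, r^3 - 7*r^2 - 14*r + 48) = r^2 - 5*r - 24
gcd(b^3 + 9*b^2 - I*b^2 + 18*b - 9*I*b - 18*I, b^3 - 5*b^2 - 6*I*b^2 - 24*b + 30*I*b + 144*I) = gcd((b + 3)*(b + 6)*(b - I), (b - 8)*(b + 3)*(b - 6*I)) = b + 3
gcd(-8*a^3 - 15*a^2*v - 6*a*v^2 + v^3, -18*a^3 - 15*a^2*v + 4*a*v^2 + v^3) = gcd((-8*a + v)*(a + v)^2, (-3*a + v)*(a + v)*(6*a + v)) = a + v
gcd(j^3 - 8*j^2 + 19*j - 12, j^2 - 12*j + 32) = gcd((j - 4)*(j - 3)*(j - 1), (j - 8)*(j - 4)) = j - 4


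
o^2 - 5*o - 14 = (o - 7)*(o + 2)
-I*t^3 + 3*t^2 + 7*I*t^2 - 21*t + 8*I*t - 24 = (t - 8)*(t + 3*I)*(-I*t - I)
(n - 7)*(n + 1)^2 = n^3 - 5*n^2 - 13*n - 7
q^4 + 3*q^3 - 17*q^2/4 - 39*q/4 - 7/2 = (q - 2)*(q + 1/2)*(q + 1)*(q + 7/2)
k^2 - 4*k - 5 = (k - 5)*(k + 1)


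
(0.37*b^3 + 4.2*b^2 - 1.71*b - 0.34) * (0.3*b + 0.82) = 0.111*b^4 + 1.5634*b^3 + 2.931*b^2 - 1.5042*b - 0.2788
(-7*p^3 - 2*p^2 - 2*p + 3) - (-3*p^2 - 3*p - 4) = -7*p^3 + p^2 + p + 7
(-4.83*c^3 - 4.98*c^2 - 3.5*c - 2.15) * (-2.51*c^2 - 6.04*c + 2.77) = 12.1233*c^5 + 41.673*c^4 + 25.4851*c^3 + 12.7419*c^2 + 3.291*c - 5.9555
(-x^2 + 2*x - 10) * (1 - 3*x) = 3*x^3 - 7*x^2 + 32*x - 10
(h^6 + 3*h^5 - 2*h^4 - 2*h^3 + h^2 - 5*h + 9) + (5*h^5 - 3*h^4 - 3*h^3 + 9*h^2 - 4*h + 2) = h^6 + 8*h^5 - 5*h^4 - 5*h^3 + 10*h^2 - 9*h + 11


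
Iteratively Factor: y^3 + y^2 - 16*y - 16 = (y + 4)*(y^2 - 3*y - 4) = (y - 4)*(y + 4)*(y + 1)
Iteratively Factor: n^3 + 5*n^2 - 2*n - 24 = (n - 2)*(n^2 + 7*n + 12) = (n - 2)*(n + 4)*(n + 3)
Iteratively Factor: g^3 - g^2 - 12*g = (g + 3)*(g^2 - 4*g) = (g - 4)*(g + 3)*(g)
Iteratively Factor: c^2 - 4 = (c + 2)*(c - 2)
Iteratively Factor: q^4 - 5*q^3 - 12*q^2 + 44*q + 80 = (q + 2)*(q^3 - 7*q^2 + 2*q + 40) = (q - 5)*(q + 2)*(q^2 - 2*q - 8) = (q - 5)*(q - 4)*(q + 2)*(q + 2)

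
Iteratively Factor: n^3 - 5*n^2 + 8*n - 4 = (n - 1)*(n^2 - 4*n + 4) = (n - 2)*(n - 1)*(n - 2)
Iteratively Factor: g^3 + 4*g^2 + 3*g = (g)*(g^2 + 4*g + 3) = g*(g + 1)*(g + 3)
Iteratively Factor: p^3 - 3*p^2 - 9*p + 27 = (p + 3)*(p^2 - 6*p + 9) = (p - 3)*(p + 3)*(p - 3)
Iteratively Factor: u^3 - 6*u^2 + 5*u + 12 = (u - 3)*(u^2 - 3*u - 4) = (u - 3)*(u + 1)*(u - 4)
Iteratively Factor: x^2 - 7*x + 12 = (x - 4)*(x - 3)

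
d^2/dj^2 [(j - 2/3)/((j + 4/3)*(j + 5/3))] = 54*(27*j^3 - 54*j^2 - 342*j - 302)/(729*j^6 + 6561*j^5 + 24543*j^4 + 48843*j^3 + 54540*j^2 + 32400*j + 8000)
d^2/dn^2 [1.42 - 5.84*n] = 0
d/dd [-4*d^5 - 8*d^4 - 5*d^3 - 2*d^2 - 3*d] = -20*d^4 - 32*d^3 - 15*d^2 - 4*d - 3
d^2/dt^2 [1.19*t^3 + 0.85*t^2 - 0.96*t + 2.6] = 7.14*t + 1.7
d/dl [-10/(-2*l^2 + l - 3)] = 10*(1 - 4*l)/(2*l^2 - l + 3)^2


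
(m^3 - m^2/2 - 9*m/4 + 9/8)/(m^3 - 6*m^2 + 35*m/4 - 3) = (m + 3/2)/(m - 4)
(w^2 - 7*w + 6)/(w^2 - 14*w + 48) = (w - 1)/(w - 8)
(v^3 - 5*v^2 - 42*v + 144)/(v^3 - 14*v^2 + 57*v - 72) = (v + 6)/(v - 3)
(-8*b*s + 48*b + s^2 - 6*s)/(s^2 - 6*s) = (-8*b + s)/s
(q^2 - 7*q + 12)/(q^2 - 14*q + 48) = (q^2 - 7*q + 12)/(q^2 - 14*q + 48)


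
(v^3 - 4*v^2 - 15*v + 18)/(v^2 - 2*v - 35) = (-v^3 + 4*v^2 + 15*v - 18)/(-v^2 + 2*v + 35)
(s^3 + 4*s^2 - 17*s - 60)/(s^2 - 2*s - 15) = (s^2 + s - 20)/(s - 5)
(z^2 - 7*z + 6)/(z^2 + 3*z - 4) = (z - 6)/(z + 4)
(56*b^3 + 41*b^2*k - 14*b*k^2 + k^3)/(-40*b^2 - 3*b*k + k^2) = (-7*b^2 - 6*b*k + k^2)/(5*b + k)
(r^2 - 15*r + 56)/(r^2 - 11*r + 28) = (r - 8)/(r - 4)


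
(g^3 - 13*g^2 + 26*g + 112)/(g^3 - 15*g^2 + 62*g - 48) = (g^2 - 5*g - 14)/(g^2 - 7*g + 6)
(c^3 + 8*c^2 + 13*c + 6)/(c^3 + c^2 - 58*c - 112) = (c^3 + 8*c^2 + 13*c + 6)/(c^3 + c^2 - 58*c - 112)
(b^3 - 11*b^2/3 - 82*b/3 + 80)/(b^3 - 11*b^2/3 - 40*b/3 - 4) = (3*b^2 + 7*b - 40)/(3*b^2 + 7*b + 2)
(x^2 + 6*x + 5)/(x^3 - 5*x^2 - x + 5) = (x + 5)/(x^2 - 6*x + 5)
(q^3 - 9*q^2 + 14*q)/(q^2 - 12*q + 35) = q*(q - 2)/(q - 5)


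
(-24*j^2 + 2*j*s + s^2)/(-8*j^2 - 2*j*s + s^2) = (6*j + s)/(2*j + s)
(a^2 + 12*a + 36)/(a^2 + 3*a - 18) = (a + 6)/(a - 3)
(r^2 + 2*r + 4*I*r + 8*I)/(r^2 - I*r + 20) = (r + 2)/(r - 5*I)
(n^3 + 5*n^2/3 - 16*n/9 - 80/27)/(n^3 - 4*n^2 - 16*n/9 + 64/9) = (n + 5/3)/(n - 4)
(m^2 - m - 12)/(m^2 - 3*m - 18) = (m - 4)/(m - 6)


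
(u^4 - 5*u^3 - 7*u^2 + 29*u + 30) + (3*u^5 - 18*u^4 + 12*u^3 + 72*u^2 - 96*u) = 3*u^5 - 17*u^4 + 7*u^3 + 65*u^2 - 67*u + 30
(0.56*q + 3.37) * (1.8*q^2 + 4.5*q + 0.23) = 1.008*q^3 + 8.586*q^2 + 15.2938*q + 0.7751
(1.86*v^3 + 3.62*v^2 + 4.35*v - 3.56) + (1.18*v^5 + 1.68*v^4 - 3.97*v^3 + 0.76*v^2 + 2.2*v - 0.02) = 1.18*v^5 + 1.68*v^4 - 2.11*v^3 + 4.38*v^2 + 6.55*v - 3.58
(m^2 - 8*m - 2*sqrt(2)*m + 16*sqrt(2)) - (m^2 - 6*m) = -2*sqrt(2)*m - 2*m + 16*sqrt(2)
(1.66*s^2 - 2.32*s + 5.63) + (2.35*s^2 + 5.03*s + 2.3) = 4.01*s^2 + 2.71*s + 7.93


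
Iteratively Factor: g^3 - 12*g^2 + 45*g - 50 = (g - 5)*(g^2 - 7*g + 10) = (g - 5)^2*(g - 2)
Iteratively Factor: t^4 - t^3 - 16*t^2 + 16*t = (t - 1)*(t^3 - 16*t) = (t - 4)*(t - 1)*(t^2 + 4*t) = t*(t - 4)*(t - 1)*(t + 4)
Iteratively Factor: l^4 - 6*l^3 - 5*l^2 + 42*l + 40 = (l + 1)*(l^3 - 7*l^2 + 2*l + 40) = (l - 5)*(l + 1)*(l^2 - 2*l - 8) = (l - 5)*(l - 4)*(l + 1)*(l + 2)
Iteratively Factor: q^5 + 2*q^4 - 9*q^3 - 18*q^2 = (q)*(q^4 + 2*q^3 - 9*q^2 - 18*q) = q*(q + 3)*(q^3 - q^2 - 6*q) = q^2*(q + 3)*(q^2 - q - 6) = q^2*(q + 2)*(q + 3)*(q - 3)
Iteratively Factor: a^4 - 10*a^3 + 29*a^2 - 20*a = (a)*(a^3 - 10*a^2 + 29*a - 20) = a*(a - 1)*(a^2 - 9*a + 20) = a*(a - 4)*(a - 1)*(a - 5)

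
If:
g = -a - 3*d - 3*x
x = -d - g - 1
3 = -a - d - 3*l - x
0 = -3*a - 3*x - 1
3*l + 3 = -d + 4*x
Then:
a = -5/12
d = 5/8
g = -41/24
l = -79/72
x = 1/12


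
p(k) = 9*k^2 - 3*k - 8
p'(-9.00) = -165.00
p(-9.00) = 748.00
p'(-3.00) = -57.00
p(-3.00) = 82.00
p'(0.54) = 6.72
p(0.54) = -7.00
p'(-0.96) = -20.28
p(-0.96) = 3.17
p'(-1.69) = -33.42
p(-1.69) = 22.77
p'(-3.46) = -65.28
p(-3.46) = 110.12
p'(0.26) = 1.68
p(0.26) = -8.17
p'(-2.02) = -39.36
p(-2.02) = 34.78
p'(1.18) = 18.24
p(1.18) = 0.99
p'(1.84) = 30.12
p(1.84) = 16.95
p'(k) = 18*k - 3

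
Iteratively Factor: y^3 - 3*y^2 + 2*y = (y - 2)*(y^2 - y) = (y - 2)*(y - 1)*(y)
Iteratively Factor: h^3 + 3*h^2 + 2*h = (h + 2)*(h^2 + h) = (h + 1)*(h + 2)*(h)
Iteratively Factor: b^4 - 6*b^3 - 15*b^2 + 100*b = (b - 5)*(b^3 - b^2 - 20*b) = b*(b - 5)*(b^2 - b - 20) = b*(b - 5)*(b + 4)*(b - 5)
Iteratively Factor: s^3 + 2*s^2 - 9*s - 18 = (s + 2)*(s^2 - 9) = (s - 3)*(s + 2)*(s + 3)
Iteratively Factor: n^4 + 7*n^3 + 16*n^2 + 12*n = (n + 3)*(n^3 + 4*n^2 + 4*n) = (n + 2)*(n + 3)*(n^2 + 2*n) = (n + 2)^2*(n + 3)*(n)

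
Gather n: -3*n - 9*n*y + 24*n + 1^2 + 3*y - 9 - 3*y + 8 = n*(21 - 9*y)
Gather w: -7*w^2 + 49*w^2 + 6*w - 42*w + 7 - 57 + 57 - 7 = 42*w^2 - 36*w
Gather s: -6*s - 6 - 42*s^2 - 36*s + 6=-42*s^2 - 42*s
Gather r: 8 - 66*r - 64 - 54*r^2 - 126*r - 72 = -54*r^2 - 192*r - 128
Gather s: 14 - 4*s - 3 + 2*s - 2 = 9 - 2*s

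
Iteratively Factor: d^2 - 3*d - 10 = (d + 2)*(d - 5)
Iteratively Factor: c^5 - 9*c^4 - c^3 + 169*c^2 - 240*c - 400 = (c - 5)*(c^4 - 4*c^3 - 21*c^2 + 64*c + 80) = (c - 5)*(c + 4)*(c^3 - 8*c^2 + 11*c + 20) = (c - 5)*(c - 4)*(c + 4)*(c^2 - 4*c - 5) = (c - 5)^2*(c - 4)*(c + 4)*(c + 1)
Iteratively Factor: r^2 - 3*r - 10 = (r + 2)*(r - 5)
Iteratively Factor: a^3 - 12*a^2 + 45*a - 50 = (a - 5)*(a^2 - 7*a + 10) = (a - 5)^2*(a - 2)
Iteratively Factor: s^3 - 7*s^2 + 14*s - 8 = (s - 4)*(s^2 - 3*s + 2) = (s - 4)*(s - 2)*(s - 1)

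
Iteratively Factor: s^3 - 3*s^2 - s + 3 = (s + 1)*(s^2 - 4*s + 3) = (s - 1)*(s + 1)*(s - 3)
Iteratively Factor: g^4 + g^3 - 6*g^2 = (g)*(g^3 + g^2 - 6*g) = g*(g + 3)*(g^2 - 2*g) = g^2*(g + 3)*(g - 2)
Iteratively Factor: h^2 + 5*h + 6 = (h + 3)*(h + 2)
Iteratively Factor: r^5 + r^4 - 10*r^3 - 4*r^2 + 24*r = (r - 2)*(r^4 + 3*r^3 - 4*r^2 - 12*r) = r*(r - 2)*(r^3 + 3*r^2 - 4*r - 12) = r*(r - 2)*(r + 2)*(r^2 + r - 6) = r*(r - 2)*(r + 2)*(r + 3)*(r - 2)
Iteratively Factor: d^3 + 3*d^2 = (d)*(d^2 + 3*d) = d^2*(d + 3)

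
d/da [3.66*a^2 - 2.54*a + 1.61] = 7.32*a - 2.54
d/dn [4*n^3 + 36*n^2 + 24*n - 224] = 12*n^2 + 72*n + 24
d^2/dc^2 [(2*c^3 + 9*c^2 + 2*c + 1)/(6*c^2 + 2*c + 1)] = 2*(-40*c^3 - 42*c^2 + 6*c + 3)/(216*c^6 + 216*c^5 + 180*c^4 + 80*c^3 + 30*c^2 + 6*c + 1)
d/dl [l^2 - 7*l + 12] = 2*l - 7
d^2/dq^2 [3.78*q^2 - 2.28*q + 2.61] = 7.56000000000000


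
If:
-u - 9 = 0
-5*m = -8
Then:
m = 8/5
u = -9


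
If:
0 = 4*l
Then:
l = 0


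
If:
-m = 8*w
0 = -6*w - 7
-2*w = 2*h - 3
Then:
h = 8/3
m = 28/3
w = -7/6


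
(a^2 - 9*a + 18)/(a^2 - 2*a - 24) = (a - 3)/(a + 4)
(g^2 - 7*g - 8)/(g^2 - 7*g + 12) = (g^2 - 7*g - 8)/(g^2 - 7*g + 12)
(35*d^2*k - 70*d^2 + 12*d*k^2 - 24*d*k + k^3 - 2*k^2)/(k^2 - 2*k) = 35*d^2/k + 12*d + k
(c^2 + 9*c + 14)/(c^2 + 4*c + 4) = (c + 7)/(c + 2)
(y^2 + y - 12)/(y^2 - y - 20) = (y - 3)/(y - 5)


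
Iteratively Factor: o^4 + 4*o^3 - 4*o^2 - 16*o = (o - 2)*(o^3 + 6*o^2 + 8*o) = (o - 2)*(o + 2)*(o^2 + 4*o) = o*(o - 2)*(o + 2)*(o + 4)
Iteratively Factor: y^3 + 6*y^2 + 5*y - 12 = (y + 3)*(y^2 + 3*y - 4) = (y - 1)*(y + 3)*(y + 4)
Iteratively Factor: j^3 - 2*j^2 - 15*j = (j + 3)*(j^2 - 5*j) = j*(j + 3)*(j - 5)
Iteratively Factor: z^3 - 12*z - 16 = (z - 4)*(z^2 + 4*z + 4) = (z - 4)*(z + 2)*(z + 2)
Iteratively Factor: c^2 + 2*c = (c + 2)*(c)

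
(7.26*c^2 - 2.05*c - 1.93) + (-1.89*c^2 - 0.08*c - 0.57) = 5.37*c^2 - 2.13*c - 2.5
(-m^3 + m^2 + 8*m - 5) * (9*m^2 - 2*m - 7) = -9*m^5 + 11*m^4 + 77*m^3 - 68*m^2 - 46*m + 35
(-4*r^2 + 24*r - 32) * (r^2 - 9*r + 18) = -4*r^4 + 60*r^3 - 320*r^2 + 720*r - 576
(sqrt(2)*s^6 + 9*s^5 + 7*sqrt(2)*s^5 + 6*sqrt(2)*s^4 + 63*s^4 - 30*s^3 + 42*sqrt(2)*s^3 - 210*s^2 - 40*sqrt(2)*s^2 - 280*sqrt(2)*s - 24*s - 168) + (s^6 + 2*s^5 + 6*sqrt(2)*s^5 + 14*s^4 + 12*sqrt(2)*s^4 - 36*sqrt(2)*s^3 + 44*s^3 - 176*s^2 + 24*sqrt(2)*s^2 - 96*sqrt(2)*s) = s^6 + sqrt(2)*s^6 + 11*s^5 + 13*sqrt(2)*s^5 + 18*sqrt(2)*s^4 + 77*s^4 + 6*sqrt(2)*s^3 + 14*s^3 - 386*s^2 - 16*sqrt(2)*s^2 - 376*sqrt(2)*s - 24*s - 168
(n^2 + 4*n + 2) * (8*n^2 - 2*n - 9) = 8*n^4 + 30*n^3 - n^2 - 40*n - 18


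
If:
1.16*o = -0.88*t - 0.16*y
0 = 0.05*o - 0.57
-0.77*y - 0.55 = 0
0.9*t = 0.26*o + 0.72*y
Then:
No Solution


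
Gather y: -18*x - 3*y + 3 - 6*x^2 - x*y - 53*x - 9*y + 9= -6*x^2 - 71*x + y*(-x - 12) + 12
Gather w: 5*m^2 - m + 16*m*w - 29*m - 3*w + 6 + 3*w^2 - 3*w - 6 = 5*m^2 - 30*m + 3*w^2 + w*(16*m - 6)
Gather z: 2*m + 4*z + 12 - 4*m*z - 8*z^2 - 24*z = 2*m - 8*z^2 + z*(-4*m - 20) + 12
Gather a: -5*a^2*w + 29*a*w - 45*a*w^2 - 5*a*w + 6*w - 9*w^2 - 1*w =-5*a^2*w + a*(-45*w^2 + 24*w) - 9*w^2 + 5*w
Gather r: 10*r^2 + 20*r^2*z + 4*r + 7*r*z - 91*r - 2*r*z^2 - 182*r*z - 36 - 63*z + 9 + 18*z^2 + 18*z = r^2*(20*z + 10) + r*(-2*z^2 - 175*z - 87) + 18*z^2 - 45*z - 27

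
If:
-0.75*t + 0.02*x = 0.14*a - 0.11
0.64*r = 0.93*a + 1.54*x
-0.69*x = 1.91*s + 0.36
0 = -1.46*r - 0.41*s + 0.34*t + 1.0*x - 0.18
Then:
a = -1.07822045857691*x - 0.0241899958264502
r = 0.839460896130426*x - 0.0351510876853104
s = -0.361256544502618*x - 0.18848167539267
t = 0.227934485601023*x + 0.151182132554271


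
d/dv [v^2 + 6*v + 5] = 2*v + 6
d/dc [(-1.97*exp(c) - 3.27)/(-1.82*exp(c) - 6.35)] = 6.5581*exp(c)/(1.82*exp(c) + 6.35)^2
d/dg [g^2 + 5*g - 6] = 2*g + 5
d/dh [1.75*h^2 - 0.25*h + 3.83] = 3.5*h - 0.25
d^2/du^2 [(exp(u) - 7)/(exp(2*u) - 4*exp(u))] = (exp(3*u) - 24*exp(2*u) + 84*exp(u) - 112)*exp(-u)/(exp(3*u) - 12*exp(2*u) + 48*exp(u) - 64)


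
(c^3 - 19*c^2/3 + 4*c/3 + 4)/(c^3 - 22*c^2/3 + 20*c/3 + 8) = (c - 1)/(c - 2)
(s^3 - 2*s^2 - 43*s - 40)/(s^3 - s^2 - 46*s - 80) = (s + 1)/(s + 2)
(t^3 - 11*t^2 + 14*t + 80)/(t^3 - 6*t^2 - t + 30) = (t - 8)/(t - 3)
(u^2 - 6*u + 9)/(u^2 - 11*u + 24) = (u - 3)/(u - 8)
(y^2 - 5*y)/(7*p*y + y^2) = (y - 5)/(7*p + y)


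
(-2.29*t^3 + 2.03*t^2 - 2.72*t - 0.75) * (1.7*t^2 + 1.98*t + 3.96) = -3.893*t^5 - 1.0832*t^4 - 9.673*t^3 + 1.3782*t^2 - 12.2562*t - 2.97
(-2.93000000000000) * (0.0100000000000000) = -0.0293000000000000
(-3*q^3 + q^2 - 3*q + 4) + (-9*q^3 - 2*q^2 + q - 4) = -12*q^3 - q^2 - 2*q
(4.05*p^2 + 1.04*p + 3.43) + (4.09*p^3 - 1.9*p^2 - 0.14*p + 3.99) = 4.09*p^3 + 2.15*p^2 + 0.9*p + 7.42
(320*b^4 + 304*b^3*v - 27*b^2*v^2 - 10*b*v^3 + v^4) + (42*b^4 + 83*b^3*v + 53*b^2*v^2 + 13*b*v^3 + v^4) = 362*b^4 + 387*b^3*v + 26*b^2*v^2 + 3*b*v^3 + 2*v^4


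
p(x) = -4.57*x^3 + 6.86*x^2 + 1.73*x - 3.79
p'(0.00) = 1.73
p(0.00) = -3.79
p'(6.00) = -409.51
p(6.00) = -733.57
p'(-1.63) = -57.06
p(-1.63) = 31.41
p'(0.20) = 3.93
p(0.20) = -3.21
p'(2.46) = -47.49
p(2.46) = -26.05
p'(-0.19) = -1.37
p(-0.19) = -3.84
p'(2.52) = -50.76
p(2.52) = -29.00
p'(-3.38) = -201.27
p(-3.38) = 245.20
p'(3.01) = -81.19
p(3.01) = -61.06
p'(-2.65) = -130.91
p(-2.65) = 124.85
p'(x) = -13.71*x^2 + 13.72*x + 1.73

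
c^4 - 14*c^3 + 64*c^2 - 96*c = c*(c - 6)*(c - 4)^2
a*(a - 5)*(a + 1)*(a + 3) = a^4 - a^3 - 17*a^2 - 15*a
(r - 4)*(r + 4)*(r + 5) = r^3 + 5*r^2 - 16*r - 80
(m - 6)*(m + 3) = m^2 - 3*m - 18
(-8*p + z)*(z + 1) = -8*p*z - 8*p + z^2 + z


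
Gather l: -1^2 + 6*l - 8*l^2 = -8*l^2 + 6*l - 1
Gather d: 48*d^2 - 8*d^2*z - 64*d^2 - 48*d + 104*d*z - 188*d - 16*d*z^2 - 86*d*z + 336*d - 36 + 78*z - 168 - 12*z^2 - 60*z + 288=d^2*(-8*z - 16) + d*(-16*z^2 + 18*z + 100) - 12*z^2 + 18*z + 84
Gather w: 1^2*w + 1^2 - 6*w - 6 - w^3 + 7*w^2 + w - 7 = -w^3 + 7*w^2 - 4*w - 12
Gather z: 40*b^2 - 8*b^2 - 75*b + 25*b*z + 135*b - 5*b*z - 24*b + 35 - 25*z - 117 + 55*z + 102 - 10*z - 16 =32*b^2 + 36*b + z*(20*b + 20) + 4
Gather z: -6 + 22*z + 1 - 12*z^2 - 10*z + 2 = -12*z^2 + 12*z - 3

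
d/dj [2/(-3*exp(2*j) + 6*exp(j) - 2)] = 12*(exp(j) - 1)*exp(j)/(3*exp(2*j) - 6*exp(j) + 2)^2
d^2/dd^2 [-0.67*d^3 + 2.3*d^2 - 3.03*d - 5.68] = 4.6 - 4.02*d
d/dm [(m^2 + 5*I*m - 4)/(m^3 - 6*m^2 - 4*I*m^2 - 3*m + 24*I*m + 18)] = (-m^4 - 10*I*m^3 + m^2*(-11 + 54*I) + m*(-12 - 32*I) - 12 + 186*I)/(m^6 + m^5*(-12 - 8*I) + m^4*(14 + 96*I) + m^3*(264 - 264*I) + m^2*(-783 - 288*I) + m*(-108 + 864*I) + 324)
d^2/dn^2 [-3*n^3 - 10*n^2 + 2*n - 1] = -18*n - 20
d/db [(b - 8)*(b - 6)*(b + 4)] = 3*b^2 - 20*b - 8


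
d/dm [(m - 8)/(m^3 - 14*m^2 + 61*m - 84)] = (m^3 - 14*m^2 + 61*m - (m - 8)*(3*m^2 - 28*m + 61) - 84)/(m^3 - 14*m^2 + 61*m - 84)^2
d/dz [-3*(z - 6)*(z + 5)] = 3 - 6*z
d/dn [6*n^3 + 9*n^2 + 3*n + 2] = 18*n^2 + 18*n + 3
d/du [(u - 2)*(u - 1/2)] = 2*u - 5/2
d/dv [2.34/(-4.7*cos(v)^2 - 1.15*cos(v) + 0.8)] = -(21.996*cos(v) + 2.691)*sin(v)/(4.7*cos(v)^2 + 1.15*cos(v) - 0.8)^2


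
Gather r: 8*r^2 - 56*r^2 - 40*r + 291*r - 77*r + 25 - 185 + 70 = -48*r^2 + 174*r - 90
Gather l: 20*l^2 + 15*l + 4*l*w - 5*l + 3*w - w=20*l^2 + l*(4*w + 10) + 2*w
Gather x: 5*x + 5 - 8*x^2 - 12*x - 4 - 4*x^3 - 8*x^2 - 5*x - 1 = -4*x^3 - 16*x^2 - 12*x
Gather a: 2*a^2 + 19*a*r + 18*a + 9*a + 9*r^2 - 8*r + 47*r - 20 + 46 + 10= 2*a^2 + a*(19*r + 27) + 9*r^2 + 39*r + 36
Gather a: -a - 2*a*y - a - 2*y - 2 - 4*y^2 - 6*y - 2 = a*(-2*y - 2) - 4*y^2 - 8*y - 4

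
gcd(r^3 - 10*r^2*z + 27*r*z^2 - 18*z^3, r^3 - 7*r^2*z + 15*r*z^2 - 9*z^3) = r^2 - 4*r*z + 3*z^2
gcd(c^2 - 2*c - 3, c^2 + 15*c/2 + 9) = 1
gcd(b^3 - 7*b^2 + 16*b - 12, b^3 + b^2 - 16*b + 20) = b^2 - 4*b + 4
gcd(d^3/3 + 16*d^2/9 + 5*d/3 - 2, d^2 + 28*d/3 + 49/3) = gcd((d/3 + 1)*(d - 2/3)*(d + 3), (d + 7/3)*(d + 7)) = 1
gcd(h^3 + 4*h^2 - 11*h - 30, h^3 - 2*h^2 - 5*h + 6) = h^2 - h - 6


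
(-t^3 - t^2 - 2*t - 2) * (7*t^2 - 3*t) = -7*t^5 - 4*t^4 - 11*t^3 - 8*t^2 + 6*t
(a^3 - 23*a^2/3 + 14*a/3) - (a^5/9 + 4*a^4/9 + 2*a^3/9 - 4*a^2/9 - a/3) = -a^5/9 - 4*a^4/9 + 7*a^3/9 - 65*a^2/9 + 5*a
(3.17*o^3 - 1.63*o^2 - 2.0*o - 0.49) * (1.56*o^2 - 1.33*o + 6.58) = 4.9452*o^5 - 6.7589*o^4 + 19.9065*o^3 - 8.8298*o^2 - 12.5083*o - 3.2242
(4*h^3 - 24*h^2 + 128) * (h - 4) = 4*h^4 - 40*h^3 + 96*h^2 + 128*h - 512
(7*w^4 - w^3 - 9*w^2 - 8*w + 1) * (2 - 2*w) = -14*w^5 + 16*w^4 + 16*w^3 - 2*w^2 - 18*w + 2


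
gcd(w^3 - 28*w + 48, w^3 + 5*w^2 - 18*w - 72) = w^2 + 2*w - 24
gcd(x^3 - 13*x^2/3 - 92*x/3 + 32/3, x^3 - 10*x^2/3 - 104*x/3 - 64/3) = x^2 - 4*x - 32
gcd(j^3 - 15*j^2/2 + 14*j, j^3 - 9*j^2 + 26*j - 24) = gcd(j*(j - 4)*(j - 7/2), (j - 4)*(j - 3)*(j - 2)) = j - 4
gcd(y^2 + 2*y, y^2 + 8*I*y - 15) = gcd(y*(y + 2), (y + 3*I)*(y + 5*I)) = 1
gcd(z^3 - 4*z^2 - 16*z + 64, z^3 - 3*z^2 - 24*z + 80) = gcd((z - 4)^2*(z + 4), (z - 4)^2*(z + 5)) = z^2 - 8*z + 16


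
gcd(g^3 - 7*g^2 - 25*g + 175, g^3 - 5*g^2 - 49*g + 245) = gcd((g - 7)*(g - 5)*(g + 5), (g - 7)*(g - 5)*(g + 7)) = g^2 - 12*g + 35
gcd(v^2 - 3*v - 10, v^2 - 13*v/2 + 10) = 1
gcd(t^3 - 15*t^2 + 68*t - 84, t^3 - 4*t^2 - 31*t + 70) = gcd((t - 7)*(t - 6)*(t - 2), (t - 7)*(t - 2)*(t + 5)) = t^2 - 9*t + 14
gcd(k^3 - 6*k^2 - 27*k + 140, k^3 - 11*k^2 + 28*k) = k^2 - 11*k + 28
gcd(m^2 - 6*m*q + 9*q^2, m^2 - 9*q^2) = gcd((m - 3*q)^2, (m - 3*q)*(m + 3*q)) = -m + 3*q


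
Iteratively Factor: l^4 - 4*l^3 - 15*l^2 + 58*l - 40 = (l - 5)*(l^3 + l^2 - 10*l + 8) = (l - 5)*(l + 4)*(l^2 - 3*l + 2) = (l - 5)*(l - 2)*(l + 4)*(l - 1)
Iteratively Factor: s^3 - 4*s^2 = (s - 4)*(s^2) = s*(s - 4)*(s)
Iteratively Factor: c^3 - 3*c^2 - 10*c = (c - 5)*(c^2 + 2*c) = (c - 5)*(c + 2)*(c)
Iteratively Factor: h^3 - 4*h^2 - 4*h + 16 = (h - 2)*(h^2 - 2*h - 8) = (h - 2)*(h + 2)*(h - 4)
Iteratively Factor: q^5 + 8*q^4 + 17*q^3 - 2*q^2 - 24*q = (q + 4)*(q^4 + 4*q^3 + q^2 - 6*q) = (q + 3)*(q + 4)*(q^3 + q^2 - 2*q) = (q + 2)*(q + 3)*(q + 4)*(q^2 - q) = q*(q + 2)*(q + 3)*(q + 4)*(q - 1)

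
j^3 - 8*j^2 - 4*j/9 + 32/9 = (j - 8)*(j - 2/3)*(j + 2/3)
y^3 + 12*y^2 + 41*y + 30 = (y + 1)*(y + 5)*(y + 6)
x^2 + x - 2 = (x - 1)*(x + 2)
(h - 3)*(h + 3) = h^2 - 9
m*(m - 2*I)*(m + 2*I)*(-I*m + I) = -I*m^4 + I*m^3 - 4*I*m^2 + 4*I*m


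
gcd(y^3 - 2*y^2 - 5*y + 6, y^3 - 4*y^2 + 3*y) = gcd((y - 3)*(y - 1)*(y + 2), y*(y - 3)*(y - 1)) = y^2 - 4*y + 3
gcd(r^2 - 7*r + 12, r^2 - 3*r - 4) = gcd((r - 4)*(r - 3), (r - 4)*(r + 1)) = r - 4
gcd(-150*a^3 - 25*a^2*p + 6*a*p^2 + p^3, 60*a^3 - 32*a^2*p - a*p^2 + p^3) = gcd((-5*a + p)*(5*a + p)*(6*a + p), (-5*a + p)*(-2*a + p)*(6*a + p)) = -30*a^2 + a*p + p^2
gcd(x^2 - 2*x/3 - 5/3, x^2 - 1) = x + 1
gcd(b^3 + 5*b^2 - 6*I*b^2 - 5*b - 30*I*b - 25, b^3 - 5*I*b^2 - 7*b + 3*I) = b - I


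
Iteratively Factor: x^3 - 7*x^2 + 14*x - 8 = (x - 4)*(x^2 - 3*x + 2) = (x - 4)*(x - 2)*(x - 1)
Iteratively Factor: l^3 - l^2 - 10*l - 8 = (l + 2)*(l^2 - 3*l - 4) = (l + 1)*(l + 2)*(l - 4)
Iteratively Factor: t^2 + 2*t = (t)*(t + 2)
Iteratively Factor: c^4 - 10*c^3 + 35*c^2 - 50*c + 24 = (c - 1)*(c^3 - 9*c^2 + 26*c - 24) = (c - 4)*(c - 1)*(c^2 - 5*c + 6) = (c - 4)*(c - 3)*(c - 1)*(c - 2)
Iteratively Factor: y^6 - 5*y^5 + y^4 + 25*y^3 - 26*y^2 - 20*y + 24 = (y - 1)*(y^5 - 4*y^4 - 3*y^3 + 22*y^2 - 4*y - 24) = (y - 1)*(y + 2)*(y^4 - 6*y^3 + 9*y^2 + 4*y - 12) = (y - 2)*(y - 1)*(y + 2)*(y^3 - 4*y^2 + y + 6) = (y - 2)*(y - 1)*(y + 1)*(y + 2)*(y^2 - 5*y + 6) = (y - 3)*(y - 2)*(y - 1)*(y + 1)*(y + 2)*(y - 2)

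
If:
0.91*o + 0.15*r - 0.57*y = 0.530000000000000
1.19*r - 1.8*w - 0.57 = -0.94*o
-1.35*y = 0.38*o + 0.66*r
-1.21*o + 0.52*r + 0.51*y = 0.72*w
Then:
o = -0.02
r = 1.29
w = 0.52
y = -0.62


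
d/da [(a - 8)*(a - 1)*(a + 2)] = 3*a^2 - 14*a - 10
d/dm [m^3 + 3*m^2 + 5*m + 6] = 3*m^2 + 6*m + 5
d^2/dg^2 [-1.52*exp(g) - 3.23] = -1.52*exp(g)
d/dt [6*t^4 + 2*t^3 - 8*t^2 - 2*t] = 24*t^3 + 6*t^2 - 16*t - 2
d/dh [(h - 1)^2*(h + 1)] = (h - 1)*(3*h + 1)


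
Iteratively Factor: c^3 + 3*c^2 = (c)*(c^2 + 3*c) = c*(c + 3)*(c)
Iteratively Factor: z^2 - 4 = (z - 2)*(z + 2)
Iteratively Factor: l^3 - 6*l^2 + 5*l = (l)*(l^2 - 6*l + 5) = l*(l - 1)*(l - 5)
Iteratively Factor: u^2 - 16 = (u - 4)*(u + 4)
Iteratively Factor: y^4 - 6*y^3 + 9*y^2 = (y)*(y^3 - 6*y^2 + 9*y) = y*(y - 3)*(y^2 - 3*y) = y*(y - 3)^2*(y)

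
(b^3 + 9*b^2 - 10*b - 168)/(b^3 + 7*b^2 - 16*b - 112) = (b + 6)/(b + 4)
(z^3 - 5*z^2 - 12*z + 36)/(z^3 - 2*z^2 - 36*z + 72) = (z + 3)/(z + 6)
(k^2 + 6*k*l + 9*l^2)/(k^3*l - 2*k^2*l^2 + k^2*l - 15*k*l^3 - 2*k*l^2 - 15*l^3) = (k + 3*l)/(l*(k^2 - 5*k*l + k - 5*l))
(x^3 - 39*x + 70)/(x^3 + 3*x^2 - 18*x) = (x^3 - 39*x + 70)/(x*(x^2 + 3*x - 18))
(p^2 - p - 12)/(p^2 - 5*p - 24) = (p - 4)/(p - 8)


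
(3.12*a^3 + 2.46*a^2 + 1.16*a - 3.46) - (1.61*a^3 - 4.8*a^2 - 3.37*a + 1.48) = 1.51*a^3 + 7.26*a^2 + 4.53*a - 4.94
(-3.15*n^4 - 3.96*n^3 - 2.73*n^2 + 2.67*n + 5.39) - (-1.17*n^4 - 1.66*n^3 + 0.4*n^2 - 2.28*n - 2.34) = -1.98*n^4 - 2.3*n^3 - 3.13*n^2 + 4.95*n + 7.73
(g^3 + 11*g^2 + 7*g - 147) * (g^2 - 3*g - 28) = g^5 + 8*g^4 - 54*g^3 - 476*g^2 + 245*g + 4116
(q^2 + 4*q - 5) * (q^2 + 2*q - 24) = q^4 + 6*q^3 - 21*q^2 - 106*q + 120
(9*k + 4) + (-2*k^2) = -2*k^2 + 9*k + 4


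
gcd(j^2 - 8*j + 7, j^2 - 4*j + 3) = j - 1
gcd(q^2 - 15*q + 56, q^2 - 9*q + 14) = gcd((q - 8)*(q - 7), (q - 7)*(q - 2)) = q - 7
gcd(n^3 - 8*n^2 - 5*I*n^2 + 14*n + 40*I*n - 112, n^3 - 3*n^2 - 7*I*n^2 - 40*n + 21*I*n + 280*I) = n^2 + n*(-8 - 7*I) + 56*I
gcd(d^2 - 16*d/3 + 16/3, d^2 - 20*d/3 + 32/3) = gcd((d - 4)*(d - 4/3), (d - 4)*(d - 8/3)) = d - 4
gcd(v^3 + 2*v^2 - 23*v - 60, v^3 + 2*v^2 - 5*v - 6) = v + 3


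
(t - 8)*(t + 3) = t^2 - 5*t - 24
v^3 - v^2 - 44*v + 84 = (v - 6)*(v - 2)*(v + 7)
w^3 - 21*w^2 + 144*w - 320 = (w - 8)^2*(w - 5)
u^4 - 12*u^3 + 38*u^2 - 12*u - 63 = (u - 7)*(u - 3)^2*(u + 1)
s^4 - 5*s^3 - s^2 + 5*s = s*(s - 5)*(s - 1)*(s + 1)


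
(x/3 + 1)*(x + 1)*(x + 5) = x^3/3 + 3*x^2 + 23*x/3 + 5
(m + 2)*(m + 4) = m^2 + 6*m + 8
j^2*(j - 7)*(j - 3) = j^4 - 10*j^3 + 21*j^2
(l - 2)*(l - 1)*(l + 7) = l^3 + 4*l^2 - 19*l + 14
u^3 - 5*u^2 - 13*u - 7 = (u - 7)*(u + 1)^2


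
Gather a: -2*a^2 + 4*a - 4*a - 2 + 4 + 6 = 8 - 2*a^2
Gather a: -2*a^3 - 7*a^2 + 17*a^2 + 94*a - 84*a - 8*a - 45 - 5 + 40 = -2*a^3 + 10*a^2 + 2*a - 10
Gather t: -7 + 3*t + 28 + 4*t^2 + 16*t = 4*t^2 + 19*t + 21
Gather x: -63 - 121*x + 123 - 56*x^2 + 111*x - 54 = -56*x^2 - 10*x + 6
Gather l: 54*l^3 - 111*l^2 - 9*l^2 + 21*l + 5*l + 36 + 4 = 54*l^3 - 120*l^2 + 26*l + 40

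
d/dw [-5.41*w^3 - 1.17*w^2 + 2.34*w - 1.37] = -16.23*w^2 - 2.34*w + 2.34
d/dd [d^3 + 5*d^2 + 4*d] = 3*d^2 + 10*d + 4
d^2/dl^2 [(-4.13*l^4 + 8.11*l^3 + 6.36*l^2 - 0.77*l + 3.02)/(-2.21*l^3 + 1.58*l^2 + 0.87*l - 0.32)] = (1.13686837721616e-13*l^8 + 2.27373675443232e-13*l^7 - 82.260982*l^6 - 54.4558679999999*l^5 - 191.450214*l^4 + 217.108768*l^3 - 17.60178*l^2 - 14.7402*l - 8.499292)/(10.793861*l^9 - 23.150634*l^8 + 3.803631*l^7 + 18.97162*l^6 - 8.201613*l^5 - 4.882746*l^4 + 2.659641*l^3 + 0.241248*l^2 - 0.267264*l + 0.032768)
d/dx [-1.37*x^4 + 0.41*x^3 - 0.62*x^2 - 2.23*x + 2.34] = -5.48*x^3 + 1.23*x^2 - 1.24*x - 2.23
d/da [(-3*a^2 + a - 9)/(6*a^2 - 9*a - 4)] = (21*a^2 + 132*a - 85)/(36*a^4 - 108*a^3 + 33*a^2 + 72*a + 16)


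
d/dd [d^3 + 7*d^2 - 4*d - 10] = 3*d^2 + 14*d - 4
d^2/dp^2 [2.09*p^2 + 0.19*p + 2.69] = 4.18000000000000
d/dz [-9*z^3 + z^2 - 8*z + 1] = -27*z^2 + 2*z - 8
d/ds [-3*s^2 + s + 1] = 1 - 6*s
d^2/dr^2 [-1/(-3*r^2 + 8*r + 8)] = 2*(9*r^2 - 24*r - 4*(3*r - 4)^2 - 24)/(-3*r^2 + 8*r + 8)^3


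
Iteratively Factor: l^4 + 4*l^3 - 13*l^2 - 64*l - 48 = (l + 1)*(l^3 + 3*l^2 - 16*l - 48) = (l + 1)*(l + 4)*(l^2 - l - 12) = (l + 1)*(l + 3)*(l + 4)*(l - 4)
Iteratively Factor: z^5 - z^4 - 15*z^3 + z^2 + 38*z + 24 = (z + 1)*(z^4 - 2*z^3 - 13*z^2 + 14*z + 24) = (z + 1)*(z + 3)*(z^3 - 5*z^2 + 2*z + 8) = (z + 1)^2*(z + 3)*(z^2 - 6*z + 8) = (z - 2)*(z + 1)^2*(z + 3)*(z - 4)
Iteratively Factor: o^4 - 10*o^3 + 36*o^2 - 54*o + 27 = (o - 3)*(o^3 - 7*o^2 + 15*o - 9) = (o - 3)*(o - 1)*(o^2 - 6*o + 9) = (o - 3)^2*(o - 1)*(o - 3)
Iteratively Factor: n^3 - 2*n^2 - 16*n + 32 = (n - 4)*(n^2 + 2*n - 8) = (n - 4)*(n + 4)*(n - 2)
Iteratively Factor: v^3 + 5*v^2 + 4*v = (v)*(v^2 + 5*v + 4) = v*(v + 4)*(v + 1)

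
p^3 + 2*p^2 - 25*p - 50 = (p - 5)*(p + 2)*(p + 5)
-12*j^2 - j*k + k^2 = (-4*j + k)*(3*j + k)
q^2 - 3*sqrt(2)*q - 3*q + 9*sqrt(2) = (q - 3)*(q - 3*sqrt(2))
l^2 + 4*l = l*(l + 4)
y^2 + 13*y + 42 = (y + 6)*(y + 7)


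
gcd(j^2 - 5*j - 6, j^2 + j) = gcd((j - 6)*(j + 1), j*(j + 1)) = j + 1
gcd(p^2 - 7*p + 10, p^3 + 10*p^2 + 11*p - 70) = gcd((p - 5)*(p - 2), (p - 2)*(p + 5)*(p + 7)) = p - 2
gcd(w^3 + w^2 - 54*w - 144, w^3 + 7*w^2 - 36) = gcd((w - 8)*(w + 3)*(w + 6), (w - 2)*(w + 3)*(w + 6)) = w^2 + 9*w + 18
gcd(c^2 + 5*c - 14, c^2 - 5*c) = 1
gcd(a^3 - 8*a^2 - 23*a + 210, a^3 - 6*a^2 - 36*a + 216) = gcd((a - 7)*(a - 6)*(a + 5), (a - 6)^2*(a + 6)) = a - 6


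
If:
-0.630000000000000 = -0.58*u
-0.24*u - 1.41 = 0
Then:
No Solution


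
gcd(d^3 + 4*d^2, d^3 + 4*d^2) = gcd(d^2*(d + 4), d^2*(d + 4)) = d^3 + 4*d^2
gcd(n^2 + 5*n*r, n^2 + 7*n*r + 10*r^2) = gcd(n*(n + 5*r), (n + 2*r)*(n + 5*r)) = n + 5*r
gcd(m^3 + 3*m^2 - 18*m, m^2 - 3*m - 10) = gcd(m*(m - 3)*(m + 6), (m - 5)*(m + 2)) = 1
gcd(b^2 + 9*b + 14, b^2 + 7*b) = b + 7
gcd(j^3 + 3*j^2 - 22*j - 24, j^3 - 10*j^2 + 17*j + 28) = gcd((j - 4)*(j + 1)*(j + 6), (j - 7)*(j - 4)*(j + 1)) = j^2 - 3*j - 4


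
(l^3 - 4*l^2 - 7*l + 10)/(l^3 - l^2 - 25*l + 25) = (l + 2)/(l + 5)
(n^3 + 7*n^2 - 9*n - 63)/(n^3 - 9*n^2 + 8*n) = (n^3 + 7*n^2 - 9*n - 63)/(n*(n^2 - 9*n + 8))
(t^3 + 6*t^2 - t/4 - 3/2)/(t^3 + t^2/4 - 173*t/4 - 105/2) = (4*t^2 - 1)/(4*t^2 - 23*t - 35)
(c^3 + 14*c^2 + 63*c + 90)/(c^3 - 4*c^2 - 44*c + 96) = (c^2 + 8*c + 15)/(c^2 - 10*c + 16)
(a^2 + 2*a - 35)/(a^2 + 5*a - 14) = (a - 5)/(a - 2)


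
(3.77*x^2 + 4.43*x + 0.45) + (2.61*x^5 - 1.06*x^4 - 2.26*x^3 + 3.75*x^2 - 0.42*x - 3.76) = 2.61*x^5 - 1.06*x^4 - 2.26*x^3 + 7.52*x^2 + 4.01*x - 3.31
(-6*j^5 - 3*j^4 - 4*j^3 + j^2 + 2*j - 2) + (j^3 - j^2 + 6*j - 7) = -6*j^5 - 3*j^4 - 3*j^3 + 8*j - 9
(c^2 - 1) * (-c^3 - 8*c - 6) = -c^5 - 7*c^3 - 6*c^2 + 8*c + 6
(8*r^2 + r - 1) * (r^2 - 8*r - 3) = 8*r^4 - 63*r^3 - 33*r^2 + 5*r + 3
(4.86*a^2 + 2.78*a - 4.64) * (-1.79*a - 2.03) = -8.6994*a^3 - 14.842*a^2 + 2.6622*a + 9.4192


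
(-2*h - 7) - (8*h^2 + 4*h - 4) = -8*h^2 - 6*h - 3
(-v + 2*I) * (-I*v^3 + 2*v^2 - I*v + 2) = I*v^4 + 5*I*v^2 + 4*I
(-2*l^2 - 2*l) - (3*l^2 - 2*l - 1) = 1 - 5*l^2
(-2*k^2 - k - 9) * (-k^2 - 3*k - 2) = 2*k^4 + 7*k^3 + 16*k^2 + 29*k + 18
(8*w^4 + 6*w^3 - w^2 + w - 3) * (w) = 8*w^5 + 6*w^4 - w^3 + w^2 - 3*w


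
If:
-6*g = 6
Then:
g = -1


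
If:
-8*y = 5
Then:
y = -5/8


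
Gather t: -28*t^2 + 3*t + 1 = -28*t^2 + 3*t + 1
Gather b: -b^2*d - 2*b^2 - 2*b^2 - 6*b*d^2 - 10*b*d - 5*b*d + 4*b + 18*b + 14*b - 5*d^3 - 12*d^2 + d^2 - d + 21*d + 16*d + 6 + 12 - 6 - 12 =b^2*(-d - 4) + b*(-6*d^2 - 15*d + 36) - 5*d^3 - 11*d^2 + 36*d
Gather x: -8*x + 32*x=24*x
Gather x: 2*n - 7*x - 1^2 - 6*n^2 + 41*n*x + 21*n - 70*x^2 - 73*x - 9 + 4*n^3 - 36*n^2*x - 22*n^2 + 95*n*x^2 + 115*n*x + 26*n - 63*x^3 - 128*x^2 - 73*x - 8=4*n^3 - 28*n^2 + 49*n - 63*x^3 + x^2*(95*n - 198) + x*(-36*n^2 + 156*n - 153) - 18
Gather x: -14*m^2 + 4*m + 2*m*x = -14*m^2 + 2*m*x + 4*m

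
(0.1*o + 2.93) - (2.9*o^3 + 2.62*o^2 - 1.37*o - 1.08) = -2.9*o^3 - 2.62*o^2 + 1.47*o + 4.01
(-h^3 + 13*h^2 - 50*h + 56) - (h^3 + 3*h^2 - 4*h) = -2*h^3 + 10*h^2 - 46*h + 56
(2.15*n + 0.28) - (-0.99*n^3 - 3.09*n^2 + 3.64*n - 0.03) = 0.99*n^3 + 3.09*n^2 - 1.49*n + 0.31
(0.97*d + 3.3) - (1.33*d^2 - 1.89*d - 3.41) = -1.33*d^2 + 2.86*d + 6.71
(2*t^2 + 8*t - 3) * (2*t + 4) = 4*t^3 + 24*t^2 + 26*t - 12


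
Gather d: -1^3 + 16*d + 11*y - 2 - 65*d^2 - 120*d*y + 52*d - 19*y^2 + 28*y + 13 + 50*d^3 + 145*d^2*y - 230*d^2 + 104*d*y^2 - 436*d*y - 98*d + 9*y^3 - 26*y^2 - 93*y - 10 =50*d^3 + d^2*(145*y - 295) + d*(104*y^2 - 556*y - 30) + 9*y^3 - 45*y^2 - 54*y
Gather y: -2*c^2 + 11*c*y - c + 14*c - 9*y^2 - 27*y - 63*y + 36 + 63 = -2*c^2 + 13*c - 9*y^2 + y*(11*c - 90) + 99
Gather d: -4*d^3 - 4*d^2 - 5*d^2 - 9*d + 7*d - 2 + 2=-4*d^3 - 9*d^2 - 2*d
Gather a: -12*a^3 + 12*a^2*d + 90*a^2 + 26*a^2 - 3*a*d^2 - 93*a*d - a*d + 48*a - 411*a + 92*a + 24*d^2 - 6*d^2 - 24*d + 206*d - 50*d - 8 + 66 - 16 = -12*a^3 + a^2*(12*d + 116) + a*(-3*d^2 - 94*d - 271) + 18*d^2 + 132*d + 42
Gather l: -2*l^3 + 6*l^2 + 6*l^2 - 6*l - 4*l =-2*l^3 + 12*l^2 - 10*l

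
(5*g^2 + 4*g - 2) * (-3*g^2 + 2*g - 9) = -15*g^4 - 2*g^3 - 31*g^2 - 40*g + 18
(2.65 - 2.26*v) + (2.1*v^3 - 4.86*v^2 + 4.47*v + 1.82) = 2.1*v^3 - 4.86*v^2 + 2.21*v + 4.47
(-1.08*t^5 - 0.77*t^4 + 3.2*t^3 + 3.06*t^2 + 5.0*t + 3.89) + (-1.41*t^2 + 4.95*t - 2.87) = -1.08*t^5 - 0.77*t^4 + 3.2*t^3 + 1.65*t^2 + 9.95*t + 1.02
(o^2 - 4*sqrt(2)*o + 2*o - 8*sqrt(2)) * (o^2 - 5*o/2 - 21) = o^4 - 4*sqrt(2)*o^3 - o^3/2 - 26*o^2 + 2*sqrt(2)*o^2 - 42*o + 104*sqrt(2)*o + 168*sqrt(2)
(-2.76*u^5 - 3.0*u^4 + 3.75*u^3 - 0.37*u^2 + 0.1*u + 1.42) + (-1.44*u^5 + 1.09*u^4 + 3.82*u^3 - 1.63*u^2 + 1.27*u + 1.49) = -4.2*u^5 - 1.91*u^4 + 7.57*u^3 - 2.0*u^2 + 1.37*u + 2.91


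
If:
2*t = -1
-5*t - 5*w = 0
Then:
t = -1/2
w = 1/2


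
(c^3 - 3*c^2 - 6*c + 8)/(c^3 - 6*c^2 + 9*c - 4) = (c + 2)/(c - 1)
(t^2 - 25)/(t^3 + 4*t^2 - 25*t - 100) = 1/(t + 4)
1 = 1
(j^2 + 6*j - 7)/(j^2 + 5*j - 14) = (j - 1)/(j - 2)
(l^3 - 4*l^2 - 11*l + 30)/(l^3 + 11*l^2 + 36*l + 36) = (l^2 - 7*l + 10)/(l^2 + 8*l + 12)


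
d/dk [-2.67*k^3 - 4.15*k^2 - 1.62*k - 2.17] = -8.01*k^2 - 8.3*k - 1.62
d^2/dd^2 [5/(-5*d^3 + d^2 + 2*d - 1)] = 10*((15*d - 1)*(5*d^3 - d^2 - 2*d + 1) - (-15*d^2 + 2*d + 2)^2)/(5*d^3 - d^2 - 2*d + 1)^3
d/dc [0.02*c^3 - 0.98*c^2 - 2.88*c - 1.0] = 0.06*c^2 - 1.96*c - 2.88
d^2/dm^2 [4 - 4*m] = 0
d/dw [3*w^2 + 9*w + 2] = 6*w + 9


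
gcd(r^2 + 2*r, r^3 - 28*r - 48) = r + 2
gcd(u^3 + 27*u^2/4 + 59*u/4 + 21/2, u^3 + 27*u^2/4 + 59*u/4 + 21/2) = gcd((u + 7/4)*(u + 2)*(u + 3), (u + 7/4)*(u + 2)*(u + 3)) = u^3 + 27*u^2/4 + 59*u/4 + 21/2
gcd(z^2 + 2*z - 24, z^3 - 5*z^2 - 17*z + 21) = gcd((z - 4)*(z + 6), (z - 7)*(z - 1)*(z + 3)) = 1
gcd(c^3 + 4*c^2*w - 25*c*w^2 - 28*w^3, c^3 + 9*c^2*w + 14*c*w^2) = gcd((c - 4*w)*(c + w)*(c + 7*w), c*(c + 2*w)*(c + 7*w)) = c + 7*w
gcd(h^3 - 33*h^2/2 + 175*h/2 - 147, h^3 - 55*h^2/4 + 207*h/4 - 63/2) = h^2 - 13*h + 42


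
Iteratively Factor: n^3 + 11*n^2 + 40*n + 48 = (n + 3)*(n^2 + 8*n + 16) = (n + 3)*(n + 4)*(n + 4)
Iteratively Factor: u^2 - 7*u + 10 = (u - 5)*(u - 2)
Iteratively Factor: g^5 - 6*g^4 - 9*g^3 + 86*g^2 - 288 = (g + 3)*(g^4 - 9*g^3 + 18*g^2 + 32*g - 96) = (g - 4)*(g + 3)*(g^3 - 5*g^2 - 2*g + 24) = (g - 4)^2*(g + 3)*(g^2 - g - 6) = (g - 4)^2*(g + 2)*(g + 3)*(g - 3)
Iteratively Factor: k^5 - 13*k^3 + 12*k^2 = (k - 1)*(k^4 + k^3 - 12*k^2) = (k - 1)*(k + 4)*(k^3 - 3*k^2) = k*(k - 1)*(k + 4)*(k^2 - 3*k) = k*(k - 3)*(k - 1)*(k + 4)*(k)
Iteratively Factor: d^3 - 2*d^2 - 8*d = (d)*(d^2 - 2*d - 8) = d*(d + 2)*(d - 4)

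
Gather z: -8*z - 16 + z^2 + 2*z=z^2 - 6*z - 16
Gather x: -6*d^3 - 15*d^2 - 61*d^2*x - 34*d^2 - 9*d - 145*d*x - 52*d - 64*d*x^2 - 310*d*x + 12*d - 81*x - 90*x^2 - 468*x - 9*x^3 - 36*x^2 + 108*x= -6*d^3 - 49*d^2 - 49*d - 9*x^3 + x^2*(-64*d - 126) + x*(-61*d^2 - 455*d - 441)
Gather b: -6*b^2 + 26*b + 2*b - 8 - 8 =-6*b^2 + 28*b - 16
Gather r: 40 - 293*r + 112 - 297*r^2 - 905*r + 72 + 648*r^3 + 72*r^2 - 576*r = 648*r^3 - 225*r^2 - 1774*r + 224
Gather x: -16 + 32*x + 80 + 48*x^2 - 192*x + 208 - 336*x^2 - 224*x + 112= -288*x^2 - 384*x + 384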